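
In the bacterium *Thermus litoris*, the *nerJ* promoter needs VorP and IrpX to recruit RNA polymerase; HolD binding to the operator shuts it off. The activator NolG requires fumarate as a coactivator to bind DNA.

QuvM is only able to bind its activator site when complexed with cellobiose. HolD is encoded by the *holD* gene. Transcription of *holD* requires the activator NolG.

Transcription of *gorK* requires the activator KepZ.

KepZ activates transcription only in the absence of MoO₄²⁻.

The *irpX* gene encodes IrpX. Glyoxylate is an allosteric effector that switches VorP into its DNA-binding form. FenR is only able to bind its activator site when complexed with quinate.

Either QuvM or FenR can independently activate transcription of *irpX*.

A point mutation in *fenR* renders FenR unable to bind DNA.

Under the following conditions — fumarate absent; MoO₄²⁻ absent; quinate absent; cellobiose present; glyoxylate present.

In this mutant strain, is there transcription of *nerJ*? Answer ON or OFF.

Glyoxylate is present, so VorP is active.
Cellobiose is present, so QuvM is active.
FenR is non-functional in this strain, so it has no effect.
Activator QuvM is present, so *irpX* is transcribed.
So IrpX is produced and active.
Fumarate is absent, so NolG is inactive.
Required activator NolG is absent, so *holD* is not transcribed.
So HolD is not produced.
No repressor is bound and VorP and IrpX are active, so *nerJ* is transcribed.

ON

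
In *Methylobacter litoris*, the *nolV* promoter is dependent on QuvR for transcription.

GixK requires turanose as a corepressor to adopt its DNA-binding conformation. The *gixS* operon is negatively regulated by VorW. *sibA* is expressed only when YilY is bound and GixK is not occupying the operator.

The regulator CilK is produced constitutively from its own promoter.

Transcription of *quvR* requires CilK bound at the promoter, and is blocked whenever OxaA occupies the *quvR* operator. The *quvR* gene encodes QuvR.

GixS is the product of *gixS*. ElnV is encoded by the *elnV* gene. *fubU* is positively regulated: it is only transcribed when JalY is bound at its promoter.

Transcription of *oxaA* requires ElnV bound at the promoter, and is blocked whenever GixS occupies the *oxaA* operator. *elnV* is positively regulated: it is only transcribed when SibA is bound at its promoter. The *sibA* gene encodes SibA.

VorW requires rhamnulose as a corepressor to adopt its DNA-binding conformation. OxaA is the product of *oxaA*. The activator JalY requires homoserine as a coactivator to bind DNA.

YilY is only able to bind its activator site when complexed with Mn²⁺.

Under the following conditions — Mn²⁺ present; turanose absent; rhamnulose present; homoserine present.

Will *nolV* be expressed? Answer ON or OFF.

OFF

Mn²⁺ is present, so YilY is active.
Turanose is absent, so GixK is inactive.
No repressor is bound and YilY is active, so *sibA* is transcribed.
So SibA is produced and active.
No repressor is bound and SibA is active, so *elnV* is transcribed.
So ElnV is produced and active.
Rhamnulose is present, so VorW is active.
With repressor VorW bound, *gixS* is not transcribed.
So GixS is not produced.
No repressor is bound and ElnV is active, so *oxaA* is transcribed.
So OxaA is produced and active.
CilK is produced constitutively and is active.
With repressor OxaA bound, *quvR* is not transcribed.
So QuvR is not produced.
Required activator QuvR is absent, so *nolV* is not transcribed.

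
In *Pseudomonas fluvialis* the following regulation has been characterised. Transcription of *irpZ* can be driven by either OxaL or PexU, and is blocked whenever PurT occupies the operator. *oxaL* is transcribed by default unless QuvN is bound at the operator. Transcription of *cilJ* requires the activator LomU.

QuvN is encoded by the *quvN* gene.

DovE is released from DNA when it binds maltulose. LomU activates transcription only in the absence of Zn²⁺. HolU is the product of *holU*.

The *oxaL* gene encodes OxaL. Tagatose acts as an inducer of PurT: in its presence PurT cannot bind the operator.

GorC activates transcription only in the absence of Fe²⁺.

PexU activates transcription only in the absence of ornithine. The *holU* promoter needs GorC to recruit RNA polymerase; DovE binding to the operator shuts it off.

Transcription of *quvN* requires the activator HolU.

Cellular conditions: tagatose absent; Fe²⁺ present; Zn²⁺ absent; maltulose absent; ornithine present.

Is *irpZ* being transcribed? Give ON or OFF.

Maltulose is absent, so DovE is active.
Fe²⁺ is present, so GorC is inactive.
With repressor DovE bound, *holU* is not transcribed.
So HolU is not produced.
Required activator HolU is absent, so *quvN* is not transcribed.
So QuvN is not produced.
With no repressor bound, *oxaL* is transcribed.
So OxaL is produced and active.
Tagatose is absent, so PurT is active.
Ornithine is present, so PexU is inactive.
With repressor PurT bound, *irpZ* is not transcribed.

OFF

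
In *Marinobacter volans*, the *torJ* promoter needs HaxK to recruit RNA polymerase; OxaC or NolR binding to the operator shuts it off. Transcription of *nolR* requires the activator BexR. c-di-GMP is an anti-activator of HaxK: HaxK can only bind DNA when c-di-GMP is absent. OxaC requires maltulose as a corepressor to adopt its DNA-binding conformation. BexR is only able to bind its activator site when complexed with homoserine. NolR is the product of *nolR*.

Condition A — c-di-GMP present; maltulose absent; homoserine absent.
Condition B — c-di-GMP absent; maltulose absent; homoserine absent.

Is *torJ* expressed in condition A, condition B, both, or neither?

Condition A:
c-di-GMP is present, so HaxK is inactive.
Maltulose is absent, so OxaC is inactive.
Homoserine is absent, so BexR is inactive.
Required activator BexR is absent, so *nolR* is not transcribed.
So NolR is not produced.
Required activator HaxK is absent, so *torJ* is not transcribed.
→ *torJ* is OFF in A.
Condition B:
c-di-GMP is absent, so HaxK is active.
Maltulose is absent, so OxaC is inactive.
Homoserine is absent, so BexR is inactive.
Required activator BexR is absent, so *nolR* is not transcribed.
So NolR is not produced.
No repressor is bound and HaxK is active, so *torJ* is transcribed.
→ *torJ* is ON in B.

B only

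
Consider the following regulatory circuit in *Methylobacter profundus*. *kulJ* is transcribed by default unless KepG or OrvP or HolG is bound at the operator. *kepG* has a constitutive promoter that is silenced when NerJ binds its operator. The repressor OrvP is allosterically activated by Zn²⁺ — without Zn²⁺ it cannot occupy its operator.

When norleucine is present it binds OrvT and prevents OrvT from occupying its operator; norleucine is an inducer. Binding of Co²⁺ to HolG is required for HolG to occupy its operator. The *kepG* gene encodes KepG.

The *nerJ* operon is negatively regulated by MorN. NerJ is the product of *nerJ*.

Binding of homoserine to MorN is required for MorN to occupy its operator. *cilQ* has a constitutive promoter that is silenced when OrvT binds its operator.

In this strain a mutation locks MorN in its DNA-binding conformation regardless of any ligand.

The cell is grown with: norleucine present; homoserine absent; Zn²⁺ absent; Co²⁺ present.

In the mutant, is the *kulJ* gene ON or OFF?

MorN is constitutively active in this strain.
With repressor MorN bound, *nerJ* is not transcribed.
So NerJ is not produced.
With no repressor bound, *kepG* is transcribed.
So KepG is produced and active.
Zn²⁺ is absent, so OrvP is inactive.
Co²⁺ is present, so HolG is active.
With repressor KepG bound, *kulJ* is not transcribed.

OFF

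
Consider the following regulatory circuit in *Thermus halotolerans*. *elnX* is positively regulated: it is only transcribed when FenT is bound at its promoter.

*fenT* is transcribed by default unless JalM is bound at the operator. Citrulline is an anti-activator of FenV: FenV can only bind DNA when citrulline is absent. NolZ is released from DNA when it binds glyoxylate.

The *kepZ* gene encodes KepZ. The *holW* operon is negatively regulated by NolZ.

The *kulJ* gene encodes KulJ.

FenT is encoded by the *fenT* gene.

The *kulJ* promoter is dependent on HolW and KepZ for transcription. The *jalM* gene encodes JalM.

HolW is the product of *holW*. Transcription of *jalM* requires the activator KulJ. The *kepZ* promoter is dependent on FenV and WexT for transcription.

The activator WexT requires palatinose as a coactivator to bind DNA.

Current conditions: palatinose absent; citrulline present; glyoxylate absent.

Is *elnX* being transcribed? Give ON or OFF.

ON

Glyoxylate is absent, so NolZ is active.
With repressor NolZ bound, *holW* is not transcribed.
So HolW is not produced.
Citrulline is present, so FenV is inactive.
Palatinose is absent, so WexT is inactive.
Required activator FenV is absent, so *kepZ* is not transcribed.
So KepZ is not produced.
Required activator HolW is absent, so *kulJ* is not transcribed.
So KulJ is not produced.
Required activator KulJ is absent, so *jalM* is not transcribed.
So JalM is not produced.
With no repressor bound, *fenT* is transcribed.
So FenT is produced and active.
No repressor is bound and FenT is active, so *elnX* is transcribed.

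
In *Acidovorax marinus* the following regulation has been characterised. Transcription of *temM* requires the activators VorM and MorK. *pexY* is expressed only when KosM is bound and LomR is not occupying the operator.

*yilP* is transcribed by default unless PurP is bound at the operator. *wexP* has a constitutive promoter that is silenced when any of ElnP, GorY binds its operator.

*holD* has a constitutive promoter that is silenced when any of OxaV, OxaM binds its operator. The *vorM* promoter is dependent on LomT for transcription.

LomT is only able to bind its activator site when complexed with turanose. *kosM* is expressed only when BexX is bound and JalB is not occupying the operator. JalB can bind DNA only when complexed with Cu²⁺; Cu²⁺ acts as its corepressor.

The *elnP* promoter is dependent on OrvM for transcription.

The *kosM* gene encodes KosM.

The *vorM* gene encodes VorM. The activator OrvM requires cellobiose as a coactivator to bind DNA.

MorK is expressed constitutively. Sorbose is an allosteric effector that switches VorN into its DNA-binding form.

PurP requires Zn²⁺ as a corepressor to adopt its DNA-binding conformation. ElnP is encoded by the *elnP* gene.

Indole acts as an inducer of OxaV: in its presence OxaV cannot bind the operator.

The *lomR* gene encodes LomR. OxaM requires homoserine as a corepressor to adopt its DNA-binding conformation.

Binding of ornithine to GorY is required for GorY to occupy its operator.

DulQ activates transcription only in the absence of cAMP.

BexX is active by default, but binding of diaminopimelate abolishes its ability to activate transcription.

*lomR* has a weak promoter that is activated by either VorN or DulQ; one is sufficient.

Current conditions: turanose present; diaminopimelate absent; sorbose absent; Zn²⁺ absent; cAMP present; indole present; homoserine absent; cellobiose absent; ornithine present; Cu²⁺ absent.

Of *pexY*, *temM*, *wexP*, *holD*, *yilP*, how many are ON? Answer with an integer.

Diaminopimelate is absent, so BexX is active.
Cu²⁺ is absent, so JalB is inactive.
No repressor is bound and BexX is active, so *kosM* is transcribed.
So KosM is produced and active.
Sorbose is absent, so VorN is inactive.
cAMP is present, so DulQ is inactive.
No activator is available at the *lomR* promoter, so *lomR* is not transcribed.
So LomR is not produced.
No repressor is bound and KosM is active, so *pexY* is transcribed.
→ *pexY* is ON.
Turanose is present, so LomT is active.
No repressor is bound and LomT is active, so *vorM* is transcribed.
So VorM is produced and active.
MorK is produced constitutively and is active.
No repressor is bound and VorM and MorK are active, so *temM* is transcribed.
→ *temM* is ON.
Cellobiose is absent, so OrvM is inactive.
Required activator OrvM is absent, so *elnP* is not transcribed.
So ElnP is not produced.
Ornithine is present, so GorY is active.
With repressor GorY bound, *wexP* is not transcribed.
→ *wexP* is OFF.
Indole is present, so OxaV is inactive.
Homoserine is absent, so OxaM is inactive.
With no repressor bound, *holD* is transcribed.
→ *holD* is ON.
Zn²⁺ is absent, so PurP is inactive.
With no repressor bound, *yilP* is transcribed.
→ *yilP* is ON.
4 of the 5 genes are transcribed.

4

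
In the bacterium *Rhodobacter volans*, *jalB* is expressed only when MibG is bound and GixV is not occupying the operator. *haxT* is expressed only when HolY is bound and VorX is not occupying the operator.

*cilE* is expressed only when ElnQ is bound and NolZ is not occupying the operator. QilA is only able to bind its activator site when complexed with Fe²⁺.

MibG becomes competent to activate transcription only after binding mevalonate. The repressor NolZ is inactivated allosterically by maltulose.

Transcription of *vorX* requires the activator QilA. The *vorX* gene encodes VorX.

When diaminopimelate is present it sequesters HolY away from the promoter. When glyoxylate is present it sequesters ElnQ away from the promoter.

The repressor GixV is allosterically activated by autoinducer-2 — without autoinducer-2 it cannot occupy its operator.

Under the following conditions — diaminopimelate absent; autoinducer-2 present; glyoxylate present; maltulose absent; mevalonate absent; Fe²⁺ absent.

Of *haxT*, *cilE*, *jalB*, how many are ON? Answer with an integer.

1

Fe²⁺ is absent, so QilA is inactive.
Required activator QilA is absent, so *vorX* is not transcribed.
So VorX is not produced.
Diaminopimelate is absent, so HolY is active.
No repressor is bound and HolY is active, so *haxT* is transcribed.
→ *haxT* is ON.
Glyoxylate is present, so ElnQ is inactive.
Maltulose is absent, so NolZ is active.
With repressor NolZ bound, *cilE* is not transcribed.
→ *cilE* is OFF.
Autoinducer-2 is present, so GixV is active.
Mevalonate is absent, so MibG is inactive.
With repressor GixV bound, *jalB* is not transcribed.
→ *jalB* is OFF.
1 of the 3 genes is transcribed.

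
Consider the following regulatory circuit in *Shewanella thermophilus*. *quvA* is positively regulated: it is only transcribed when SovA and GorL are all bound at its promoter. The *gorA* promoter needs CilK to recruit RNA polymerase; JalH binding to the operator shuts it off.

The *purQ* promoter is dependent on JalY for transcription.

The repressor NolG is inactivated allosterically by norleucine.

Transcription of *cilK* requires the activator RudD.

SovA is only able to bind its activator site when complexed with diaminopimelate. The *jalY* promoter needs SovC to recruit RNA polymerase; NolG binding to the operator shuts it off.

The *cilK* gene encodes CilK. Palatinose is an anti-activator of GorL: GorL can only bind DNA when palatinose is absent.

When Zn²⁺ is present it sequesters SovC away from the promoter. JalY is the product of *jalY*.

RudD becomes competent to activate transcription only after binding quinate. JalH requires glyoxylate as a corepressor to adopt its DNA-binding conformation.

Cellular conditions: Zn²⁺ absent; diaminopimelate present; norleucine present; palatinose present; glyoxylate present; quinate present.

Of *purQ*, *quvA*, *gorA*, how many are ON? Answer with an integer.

1

Zn²⁺ is absent, so SovC is active.
Norleucine is present, so NolG is inactive.
No repressor is bound and SovC is active, so *jalY* is transcribed.
So JalY is produced and active.
No repressor is bound and JalY is active, so *purQ* is transcribed.
→ *purQ* is ON.
Diaminopimelate is present, so SovA is active.
Palatinose is present, so GorL is inactive.
Required activator GorL is absent, so *quvA* is not transcribed.
→ *quvA* is OFF.
Glyoxylate is present, so JalH is active.
Quinate is present, so RudD is active.
No repressor is bound and RudD is active, so *cilK* is transcribed.
So CilK is produced and active.
With repressor JalH bound, *gorA* is not transcribed.
→ *gorA* is OFF.
1 of the 3 genes is transcribed.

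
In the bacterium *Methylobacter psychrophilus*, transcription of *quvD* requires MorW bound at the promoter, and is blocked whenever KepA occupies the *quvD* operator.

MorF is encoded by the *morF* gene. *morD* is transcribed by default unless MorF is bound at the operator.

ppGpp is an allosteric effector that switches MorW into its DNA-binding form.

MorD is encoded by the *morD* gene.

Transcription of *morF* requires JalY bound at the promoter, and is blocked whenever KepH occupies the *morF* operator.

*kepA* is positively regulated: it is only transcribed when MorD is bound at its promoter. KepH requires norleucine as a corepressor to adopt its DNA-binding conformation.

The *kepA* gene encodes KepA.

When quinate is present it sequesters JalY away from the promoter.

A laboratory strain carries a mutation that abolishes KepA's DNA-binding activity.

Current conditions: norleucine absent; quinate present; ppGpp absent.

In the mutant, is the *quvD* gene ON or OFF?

OFF

ppGpp is absent, so MorW is inactive.
KepA is non-functional in this strain, so it has no effect.
Required activator MorW is absent, so *quvD* is not transcribed.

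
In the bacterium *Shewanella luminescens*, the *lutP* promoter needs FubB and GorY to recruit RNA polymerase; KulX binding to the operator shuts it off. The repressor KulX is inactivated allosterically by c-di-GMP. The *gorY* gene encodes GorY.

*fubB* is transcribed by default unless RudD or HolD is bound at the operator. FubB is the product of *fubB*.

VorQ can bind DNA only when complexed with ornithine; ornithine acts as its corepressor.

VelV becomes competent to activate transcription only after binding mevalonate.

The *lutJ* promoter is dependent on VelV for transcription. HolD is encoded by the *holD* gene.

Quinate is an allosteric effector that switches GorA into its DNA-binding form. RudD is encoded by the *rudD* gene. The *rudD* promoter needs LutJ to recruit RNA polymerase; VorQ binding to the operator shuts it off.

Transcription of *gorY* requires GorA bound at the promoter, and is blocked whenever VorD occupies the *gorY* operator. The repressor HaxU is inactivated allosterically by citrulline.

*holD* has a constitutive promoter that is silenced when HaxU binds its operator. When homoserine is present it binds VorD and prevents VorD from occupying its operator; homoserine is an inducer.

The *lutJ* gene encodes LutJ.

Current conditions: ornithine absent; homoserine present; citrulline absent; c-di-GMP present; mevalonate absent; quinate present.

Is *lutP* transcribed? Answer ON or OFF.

c-di-GMP is present, so KulX is inactive.
Mevalonate is absent, so VelV is inactive.
Required activator VelV is absent, so *lutJ* is not transcribed.
So LutJ is not produced.
Ornithine is absent, so VorQ is inactive.
Required activator LutJ is absent, so *rudD* is not transcribed.
So RudD is not produced.
Citrulline is absent, so HaxU is active.
With repressor HaxU bound, *holD* is not transcribed.
So HolD is not produced.
With no repressor bound, *fubB* is transcribed.
So FubB is produced and active.
Homoserine is present, so VorD is inactive.
Quinate is present, so GorA is active.
No repressor is bound and GorA is active, so *gorY* is transcribed.
So GorY is produced and active.
No repressor is bound and FubB and GorY are active, so *lutP* is transcribed.

ON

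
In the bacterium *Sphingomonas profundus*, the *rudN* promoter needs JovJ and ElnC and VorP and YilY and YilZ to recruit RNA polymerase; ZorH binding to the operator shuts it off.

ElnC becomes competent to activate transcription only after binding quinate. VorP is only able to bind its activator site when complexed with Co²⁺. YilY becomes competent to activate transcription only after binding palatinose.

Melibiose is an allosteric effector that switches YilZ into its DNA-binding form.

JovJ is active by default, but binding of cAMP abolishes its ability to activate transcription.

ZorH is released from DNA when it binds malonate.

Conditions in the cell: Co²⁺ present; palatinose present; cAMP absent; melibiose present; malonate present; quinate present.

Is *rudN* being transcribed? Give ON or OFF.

ON

cAMP is absent, so JovJ is active.
Quinate is present, so ElnC is active.
Co²⁺ is present, so VorP is active.
Palatinose is present, so YilY is active.
Melibiose is present, so YilZ is active.
Malonate is present, so ZorH is inactive.
No repressor is bound and JovJ and ElnC and VorP and YilY and YilZ are active, so *rudN* is transcribed.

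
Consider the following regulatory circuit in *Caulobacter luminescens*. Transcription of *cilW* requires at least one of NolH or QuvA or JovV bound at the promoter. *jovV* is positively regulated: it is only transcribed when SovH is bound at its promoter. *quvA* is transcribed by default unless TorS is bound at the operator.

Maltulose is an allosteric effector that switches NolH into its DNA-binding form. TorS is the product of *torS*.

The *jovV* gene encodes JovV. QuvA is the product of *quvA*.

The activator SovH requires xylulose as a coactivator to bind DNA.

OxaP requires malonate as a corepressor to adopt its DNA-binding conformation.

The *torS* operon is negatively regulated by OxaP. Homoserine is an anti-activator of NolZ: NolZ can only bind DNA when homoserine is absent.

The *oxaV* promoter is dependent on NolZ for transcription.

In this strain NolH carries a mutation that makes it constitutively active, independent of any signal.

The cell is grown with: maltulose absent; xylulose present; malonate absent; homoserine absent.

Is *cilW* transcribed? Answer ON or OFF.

NolH is constitutively active in this strain.
Malonate is absent, so OxaP is inactive.
With no repressor bound, *torS* is transcribed.
So TorS is produced and active.
With repressor TorS bound, *quvA* is not transcribed.
So QuvA is not produced.
Xylulose is present, so SovH is active.
No repressor is bound and SovH is active, so *jovV* is transcribed.
So JovV is produced and active.
Activator NolH is present, so *cilW* is transcribed.

ON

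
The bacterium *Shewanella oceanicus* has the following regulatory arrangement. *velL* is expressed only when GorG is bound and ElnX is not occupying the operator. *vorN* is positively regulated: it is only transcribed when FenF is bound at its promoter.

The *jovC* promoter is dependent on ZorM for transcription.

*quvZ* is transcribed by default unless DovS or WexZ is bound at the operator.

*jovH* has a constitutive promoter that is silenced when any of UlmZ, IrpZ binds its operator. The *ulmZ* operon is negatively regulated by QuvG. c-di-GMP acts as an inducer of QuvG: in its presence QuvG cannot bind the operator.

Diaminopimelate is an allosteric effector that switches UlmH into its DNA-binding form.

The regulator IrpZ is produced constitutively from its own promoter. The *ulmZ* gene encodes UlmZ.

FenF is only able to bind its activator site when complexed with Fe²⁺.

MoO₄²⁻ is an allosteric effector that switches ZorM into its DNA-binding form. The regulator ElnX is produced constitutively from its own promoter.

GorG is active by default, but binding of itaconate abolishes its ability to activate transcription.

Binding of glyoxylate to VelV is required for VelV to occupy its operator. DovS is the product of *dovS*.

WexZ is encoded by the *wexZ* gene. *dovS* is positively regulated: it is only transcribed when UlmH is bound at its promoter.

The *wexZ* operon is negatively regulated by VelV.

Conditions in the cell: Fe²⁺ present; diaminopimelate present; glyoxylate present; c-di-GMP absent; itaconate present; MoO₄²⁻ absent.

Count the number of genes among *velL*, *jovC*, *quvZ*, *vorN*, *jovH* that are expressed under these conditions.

Itaconate is present, so GorG is inactive.
ElnX is produced constitutively and is active.
With repressor ElnX bound, *velL* is not transcribed.
→ *velL* is OFF.
MoO₄²⁻ is absent, so ZorM is inactive.
Required activator ZorM is absent, so *jovC* is not transcribed.
→ *jovC* is OFF.
Diaminopimelate is present, so UlmH is active.
No repressor is bound and UlmH is active, so *dovS* is transcribed.
So DovS is produced and active.
Glyoxylate is present, so VelV is active.
With repressor VelV bound, *wexZ* is not transcribed.
So WexZ is not produced.
With repressor DovS bound, *quvZ* is not transcribed.
→ *quvZ* is OFF.
Fe²⁺ is present, so FenF is active.
No repressor is bound and FenF is active, so *vorN* is transcribed.
→ *vorN* is ON.
c-di-GMP is absent, so QuvG is active.
With repressor QuvG bound, *ulmZ* is not transcribed.
So UlmZ is not produced.
IrpZ is produced constitutively and is active.
With repressor IrpZ bound, *jovH* is not transcribed.
→ *jovH* is OFF.
1 of the 5 genes is transcribed.

1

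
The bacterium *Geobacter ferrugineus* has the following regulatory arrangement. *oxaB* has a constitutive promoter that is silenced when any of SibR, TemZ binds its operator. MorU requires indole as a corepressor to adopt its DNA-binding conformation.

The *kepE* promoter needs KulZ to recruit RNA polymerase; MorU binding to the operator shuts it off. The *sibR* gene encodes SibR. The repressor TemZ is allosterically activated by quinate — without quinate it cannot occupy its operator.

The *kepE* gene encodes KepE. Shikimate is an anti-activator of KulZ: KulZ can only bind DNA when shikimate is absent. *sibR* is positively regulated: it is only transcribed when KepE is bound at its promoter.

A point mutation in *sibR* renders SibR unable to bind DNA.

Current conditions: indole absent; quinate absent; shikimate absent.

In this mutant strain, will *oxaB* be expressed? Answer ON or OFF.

ON

SibR is non-functional in this strain, so it has no effect.
Quinate is absent, so TemZ is inactive.
With no repressor bound, *oxaB* is transcribed.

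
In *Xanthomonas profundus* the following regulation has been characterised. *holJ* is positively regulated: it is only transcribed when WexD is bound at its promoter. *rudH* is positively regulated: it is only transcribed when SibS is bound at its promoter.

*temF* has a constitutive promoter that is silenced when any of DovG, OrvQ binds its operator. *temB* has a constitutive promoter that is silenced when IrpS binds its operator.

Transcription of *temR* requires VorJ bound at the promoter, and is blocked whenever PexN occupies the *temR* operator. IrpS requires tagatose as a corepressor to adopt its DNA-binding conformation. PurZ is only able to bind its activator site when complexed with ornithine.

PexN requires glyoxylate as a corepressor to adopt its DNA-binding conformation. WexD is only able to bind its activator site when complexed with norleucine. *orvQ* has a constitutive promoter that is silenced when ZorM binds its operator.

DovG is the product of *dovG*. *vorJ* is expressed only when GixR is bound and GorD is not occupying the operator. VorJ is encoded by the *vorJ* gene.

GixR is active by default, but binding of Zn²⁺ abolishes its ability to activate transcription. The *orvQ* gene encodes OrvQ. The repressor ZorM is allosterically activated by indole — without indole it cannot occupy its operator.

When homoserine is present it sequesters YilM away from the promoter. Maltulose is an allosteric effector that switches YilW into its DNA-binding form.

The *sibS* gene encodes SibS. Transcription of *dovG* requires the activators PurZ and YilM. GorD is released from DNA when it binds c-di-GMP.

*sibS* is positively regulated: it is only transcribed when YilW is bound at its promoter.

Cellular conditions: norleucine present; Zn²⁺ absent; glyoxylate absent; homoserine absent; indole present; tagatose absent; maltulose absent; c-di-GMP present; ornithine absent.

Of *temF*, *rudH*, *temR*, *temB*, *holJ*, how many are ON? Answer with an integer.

4

Ornithine is absent, so PurZ is inactive.
Homoserine is absent, so YilM is active.
Required activator PurZ is absent, so *dovG* is not transcribed.
So DovG is not produced.
Indole is present, so ZorM is active.
With repressor ZorM bound, *orvQ* is not transcribed.
So OrvQ is not produced.
With no repressor bound, *temF* is transcribed.
→ *temF* is ON.
Maltulose is absent, so YilW is inactive.
Required activator YilW is absent, so *sibS* is not transcribed.
So SibS is not produced.
Required activator SibS is absent, so *rudH* is not transcribed.
→ *rudH* is OFF.
Glyoxylate is absent, so PexN is inactive.
Zn²⁺ is absent, so GixR is active.
c-di-GMP is present, so GorD is inactive.
No repressor is bound and GixR is active, so *vorJ* is transcribed.
So VorJ is produced and active.
No repressor is bound and VorJ is active, so *temR* is transcribed.
→ *temR* is ON.
Tagatose is absent, so IrpS is inactive.
With no repressor bound, *temB* is transcribed.
→ *temB* is ON.
Norleucine is present, so WexD is active.
No repressor is bound and WexD is active, so *holJ* is transcribed.
→ *holJ* is ON.
4 of the 5 genes are transcribed.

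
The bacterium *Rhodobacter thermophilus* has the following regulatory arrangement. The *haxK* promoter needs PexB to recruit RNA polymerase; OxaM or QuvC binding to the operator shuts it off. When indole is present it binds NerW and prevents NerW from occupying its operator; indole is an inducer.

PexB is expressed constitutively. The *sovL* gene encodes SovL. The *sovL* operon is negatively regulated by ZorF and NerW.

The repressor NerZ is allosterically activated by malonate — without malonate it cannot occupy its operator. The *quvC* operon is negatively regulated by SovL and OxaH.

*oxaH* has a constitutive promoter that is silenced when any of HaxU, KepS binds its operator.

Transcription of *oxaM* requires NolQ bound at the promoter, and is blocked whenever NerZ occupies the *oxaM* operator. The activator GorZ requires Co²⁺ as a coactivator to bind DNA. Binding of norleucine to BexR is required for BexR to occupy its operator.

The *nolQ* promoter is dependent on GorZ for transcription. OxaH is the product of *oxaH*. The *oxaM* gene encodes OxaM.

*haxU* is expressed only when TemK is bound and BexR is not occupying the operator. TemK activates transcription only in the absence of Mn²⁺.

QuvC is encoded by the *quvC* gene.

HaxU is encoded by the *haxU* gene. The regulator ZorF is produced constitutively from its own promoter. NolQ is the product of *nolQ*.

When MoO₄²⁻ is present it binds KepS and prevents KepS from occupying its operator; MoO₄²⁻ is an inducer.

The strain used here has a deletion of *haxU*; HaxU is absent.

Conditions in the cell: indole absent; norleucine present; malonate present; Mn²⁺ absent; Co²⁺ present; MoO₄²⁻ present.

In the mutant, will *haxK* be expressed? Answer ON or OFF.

PexB is produced constitutively and is active.
Co²⁺ is present, so GorZ is active.
No repressor is bound and GorZ is active, so *nolQ* is transcribed.
So NolQ is produced and active.
Malonate is present, so NerZ is active.
With repressor NerZ bound, *oxaM* is not transcribed.
So OxaM is not produced.
ZorF is produced constitutively and is active.
Indole is absent, so NerW is active.
With repressor ZorF bound, *sovL* is not transcribed.
So SovL is not produced.
HaxU is non-functional in this strain, so it has no effect.
MoO₄²⁻ is present, so KepS is inactive.
With no repressor bound, *oxaH* is transcribed.
So OxaH is produced and active.
With repressor OxaH bound, *quvC* is not transcribed.
So QuvC is not produced.
No repressor is bound and PexB is active, so *haxK* is transcribed.

ON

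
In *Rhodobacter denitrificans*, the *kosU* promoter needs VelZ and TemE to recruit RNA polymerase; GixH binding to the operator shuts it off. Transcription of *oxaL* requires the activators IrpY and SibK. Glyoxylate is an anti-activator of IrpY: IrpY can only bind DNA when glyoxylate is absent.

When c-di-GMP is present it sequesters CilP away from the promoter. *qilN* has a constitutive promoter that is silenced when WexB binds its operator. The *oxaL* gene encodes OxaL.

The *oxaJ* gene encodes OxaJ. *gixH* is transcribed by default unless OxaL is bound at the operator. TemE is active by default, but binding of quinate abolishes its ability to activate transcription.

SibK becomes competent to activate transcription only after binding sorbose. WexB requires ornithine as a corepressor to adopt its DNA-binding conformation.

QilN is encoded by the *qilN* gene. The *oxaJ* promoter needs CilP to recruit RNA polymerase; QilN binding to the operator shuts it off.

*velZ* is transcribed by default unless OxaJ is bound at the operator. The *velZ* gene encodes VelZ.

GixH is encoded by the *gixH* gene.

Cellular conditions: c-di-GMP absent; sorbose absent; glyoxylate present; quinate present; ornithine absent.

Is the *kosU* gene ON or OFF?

OFF

c-di-GMP is absent, so CilP is active.
Ornithine is absent, so WexB is inactive.
With no repressor bound, *qilN* is transcribed.
So QilN is produced and active.
With repressor QilN bound, *oxaJ* is not transcribed.
So OxaJ is not produced.
With no repressor bound, *velZ* is transcribed.
So VelZ is produced and active.
Glyoxylate is present, so IrpY is inactive.
Sorbose is absent, so SibK is inactive.
Required activator IrpY is absent, so *oxaL* is not transcribed.
So OxaL is not produced.
With no repressor bound, *gixH* is transcribed.
So GixH is produced and active.
Quinate is present, so TemE is inactive.
With repressor GixH bound, *kosU* is not transcribed.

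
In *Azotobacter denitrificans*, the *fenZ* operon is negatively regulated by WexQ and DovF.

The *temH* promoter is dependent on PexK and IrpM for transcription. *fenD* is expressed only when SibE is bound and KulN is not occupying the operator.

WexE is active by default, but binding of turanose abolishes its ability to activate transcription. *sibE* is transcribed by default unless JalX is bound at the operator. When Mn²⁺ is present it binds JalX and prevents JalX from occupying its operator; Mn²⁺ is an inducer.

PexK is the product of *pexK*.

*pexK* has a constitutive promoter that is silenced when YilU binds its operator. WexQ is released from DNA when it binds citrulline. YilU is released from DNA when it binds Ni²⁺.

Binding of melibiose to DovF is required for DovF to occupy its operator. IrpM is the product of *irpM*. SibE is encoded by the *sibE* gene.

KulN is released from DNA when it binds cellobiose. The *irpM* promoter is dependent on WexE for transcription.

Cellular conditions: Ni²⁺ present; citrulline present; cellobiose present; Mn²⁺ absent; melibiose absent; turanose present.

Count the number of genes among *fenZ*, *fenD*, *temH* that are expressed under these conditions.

1

Citrulline is present, so WexQ is inactive.
Melibiose is absent, so DovF is inactive.
With no repressor bound, *fenZ* is transcribed.
→ *fenZ* is ON.
Mn²⁺ is absent, so JalX is active.
With repressor JalX bound, *sibE* is not transcribed.
So SibE is not produced.
Cellobiose is present, so KulN is inactive.
Required activator SibE is absent, so *fenD* is not transcribed.
→ *fenD* is OFF.
Ni²⁺ is present, so YilU is inactive.
With no repressor bound, *pexK* is transcribed.
So PexK is produced and active.
Turanose is present, so WexE is inactive.
Required activator WexE is absent, so *irpM* is not transcribed.
So IrpM is not produced.
Required activator IrpM is absent, so *temH* is not transcribed.
→ *temH* is OFF.
1 of the 3 genes is transcribed.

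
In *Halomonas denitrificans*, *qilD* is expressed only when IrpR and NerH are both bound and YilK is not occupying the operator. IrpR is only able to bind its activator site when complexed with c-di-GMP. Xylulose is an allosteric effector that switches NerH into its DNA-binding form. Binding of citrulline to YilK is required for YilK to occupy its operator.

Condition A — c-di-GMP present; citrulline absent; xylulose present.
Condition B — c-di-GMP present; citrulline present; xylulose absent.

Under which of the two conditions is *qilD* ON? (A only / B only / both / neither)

A only

Condition A:
c-di-GMP is present, so IrpR is active.
Citrulline is absent, so YilK is inactive.
Xylulose is present, so NerH is active.
No repressor is bound and IrpR and NerH are active, so *qilD* is transcribed.
→ *qilD* is ON in A.
Condition B:
c-di-GMP is present, so IrpR is active.
Citrulline is present, so YilK is active.
Xylulose is absent, so NerH is inactive.
With repressor YilK bound, *qilD* is not transcribed.
→ *qilD* is OFF in B.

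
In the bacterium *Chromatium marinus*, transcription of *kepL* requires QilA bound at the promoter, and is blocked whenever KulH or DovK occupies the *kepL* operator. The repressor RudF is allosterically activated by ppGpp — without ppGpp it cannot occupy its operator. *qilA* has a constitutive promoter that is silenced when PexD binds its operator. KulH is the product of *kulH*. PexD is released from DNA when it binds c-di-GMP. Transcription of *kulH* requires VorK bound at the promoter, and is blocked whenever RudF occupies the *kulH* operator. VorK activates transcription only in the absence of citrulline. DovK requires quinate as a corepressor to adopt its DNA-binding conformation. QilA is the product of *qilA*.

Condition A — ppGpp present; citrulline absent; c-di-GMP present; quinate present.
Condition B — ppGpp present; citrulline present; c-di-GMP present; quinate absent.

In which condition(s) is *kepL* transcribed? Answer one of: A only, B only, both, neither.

Condition A:
ppGpp is present, so RudF is active.
Citrulline is absent, so VorK is active.
With repressor RudF bound, *kulH* is not transcribed.
So KulH is not produced.
c-di-GMP is present, so PexD is inactive.
With no repressor bound, *qilA* is transcribed.
So QilA is produced and active.
Quinate is present, so DovK is active.
With repressor DovK bound, *kepL* is not transcribed.
→ *kepL* is OFF in A.
Condition B:
ppGpp is present, so RudF is active.
Citrulline is present, so VorK is inactive.
With repressor RudF bound, *kulH* is not transcribed.
So KulH is not produced.
c-di-GMP is present, so PexD is inactive.
With no repressor bound, *qilA* is transcribed.
So QilA is produced and active.
Quinate is absent, so DovK is inactive.
No repressor is bound and QilA is active, so *kepL* is transcribed.
→ *kepL* is ON in B.

B only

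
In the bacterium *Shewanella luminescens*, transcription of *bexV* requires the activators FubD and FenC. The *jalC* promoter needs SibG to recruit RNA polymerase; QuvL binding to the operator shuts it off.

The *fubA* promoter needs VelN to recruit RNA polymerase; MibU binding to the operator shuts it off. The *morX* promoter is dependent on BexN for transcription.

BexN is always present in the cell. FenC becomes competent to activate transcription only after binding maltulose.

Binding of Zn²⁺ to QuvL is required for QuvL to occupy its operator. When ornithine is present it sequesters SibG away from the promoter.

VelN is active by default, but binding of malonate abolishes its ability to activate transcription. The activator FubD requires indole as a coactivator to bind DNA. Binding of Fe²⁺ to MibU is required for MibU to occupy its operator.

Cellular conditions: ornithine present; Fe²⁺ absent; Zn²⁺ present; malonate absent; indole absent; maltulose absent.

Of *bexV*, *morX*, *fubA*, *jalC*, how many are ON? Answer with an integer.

Indole is absent, so FubD is inactive.
Maltulose is absent, so FenC is inactive.
Required activator FubD is absent, so *bexV* is not transcribed.
→ *bexV* is OFF.
BexN is produced constitutively and is active.
No repressor is bound and BexN is active, so *morX* is transcribed.
→ *morX* is ON.
Malonate is absent, so VelN is active.
Fe²⁺ is absent, so MibU is inactive.
No repressor is bound and VelN is active, so *fubA* is transcribed.
→ *fubA* is ON.
Ornithine is present, so SibG is inactive.
Zn²⁺ is present, so QuvL is active.
With repressor QuvL bound, *jalC* is not transcribed.
→ *jalC* is OFF.
2 of the 4 genes are transcribed.

2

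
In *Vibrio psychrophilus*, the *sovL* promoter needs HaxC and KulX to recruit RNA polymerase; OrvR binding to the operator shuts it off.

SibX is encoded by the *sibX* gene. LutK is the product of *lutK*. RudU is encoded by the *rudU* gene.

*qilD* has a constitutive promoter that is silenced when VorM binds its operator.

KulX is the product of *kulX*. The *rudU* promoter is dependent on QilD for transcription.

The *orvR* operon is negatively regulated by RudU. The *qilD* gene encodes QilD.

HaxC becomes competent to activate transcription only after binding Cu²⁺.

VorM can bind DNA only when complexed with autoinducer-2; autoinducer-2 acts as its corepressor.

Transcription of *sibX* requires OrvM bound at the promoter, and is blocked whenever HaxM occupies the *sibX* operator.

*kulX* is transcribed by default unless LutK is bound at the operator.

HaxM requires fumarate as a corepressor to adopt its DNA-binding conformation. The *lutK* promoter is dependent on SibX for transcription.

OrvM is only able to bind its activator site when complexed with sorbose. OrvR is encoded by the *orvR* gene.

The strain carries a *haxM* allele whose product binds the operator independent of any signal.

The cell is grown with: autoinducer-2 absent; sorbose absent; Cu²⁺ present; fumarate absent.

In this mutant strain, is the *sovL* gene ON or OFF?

Cu²⁺ is present, so HaxC is active.
Autoinducer-2 is absent, so VorM is inactive.
With no repressor bound, *qilD* is transcribed.
So QilD is produced and active.
No repressor is bound and QilD is active, so *rudU* is transcribed.
So RudU is produced and active.
With repressor RudU bound, *orvR* is not transcribed.
So OrvR is not produced.
HaxM is constitutively active in this strain.
Sorbose is absent, so OrvM is inactive.
With repressor HaxM bound, *sibX* is not transcribed.
So SibX is not produced.
Required activator SibX is absent, so *lutK* is not transcribed.
So LutK is not produced.
With no repressor bound, *kulX* is transcribed.
So KulX is produced and active.
No repressor is bound and HaxC and KulX are active, so *sovL* is transcribed.

ON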